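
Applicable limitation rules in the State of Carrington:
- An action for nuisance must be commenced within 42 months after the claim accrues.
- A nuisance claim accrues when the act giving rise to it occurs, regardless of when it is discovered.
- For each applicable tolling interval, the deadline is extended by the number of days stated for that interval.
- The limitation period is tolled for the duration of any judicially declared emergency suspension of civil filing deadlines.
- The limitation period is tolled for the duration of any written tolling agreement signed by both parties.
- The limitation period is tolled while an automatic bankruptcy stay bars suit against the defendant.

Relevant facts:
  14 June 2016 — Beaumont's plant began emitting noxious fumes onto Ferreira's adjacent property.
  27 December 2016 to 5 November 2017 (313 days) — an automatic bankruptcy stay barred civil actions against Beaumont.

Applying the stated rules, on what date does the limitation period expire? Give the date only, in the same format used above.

22 October 2020

The claim accrued on 14 June 2016, the date of the act.
Adding the 42 months base period to 14 June 2016 gives a deadline of 14 December 2019, before any tolling.
The period was tolled for 313 days by the automatic bankruptcy stay (27 December 2016 to 5 November 2017), pushing the deadline to 22 October 2020.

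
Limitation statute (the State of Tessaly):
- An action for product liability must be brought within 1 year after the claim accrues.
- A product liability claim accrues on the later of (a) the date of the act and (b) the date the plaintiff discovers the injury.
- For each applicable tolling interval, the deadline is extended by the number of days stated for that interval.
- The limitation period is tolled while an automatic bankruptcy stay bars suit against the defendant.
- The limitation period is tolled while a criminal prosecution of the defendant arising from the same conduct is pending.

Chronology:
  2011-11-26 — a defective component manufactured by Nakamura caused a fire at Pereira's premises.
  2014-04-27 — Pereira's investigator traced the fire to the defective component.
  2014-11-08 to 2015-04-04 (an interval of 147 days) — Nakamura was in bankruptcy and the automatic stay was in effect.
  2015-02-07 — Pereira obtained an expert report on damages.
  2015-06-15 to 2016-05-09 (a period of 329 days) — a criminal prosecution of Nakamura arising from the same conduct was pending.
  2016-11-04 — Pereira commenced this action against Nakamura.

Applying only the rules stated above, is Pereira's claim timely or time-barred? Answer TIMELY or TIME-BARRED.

TIME-BARRED

Taking the later of the act (2011-11-26) and discovery (2014-04-27), the claim accrued on 2014-04-27.
Adding the 1 year base period to 2014-04-27 gives a deadline of 2015-04-27, before any tolling.
The period was tolled for 147 days by the automatic bankruptcy stay (2014-11-08 to 2015-04-04), pushing the deadline to 2015-09-21.
The pending criminal prosecution from 2015-06-15 to 2016-05-09 tolled the period for 329 days, extending the deadline to 2016-08-15.
None of the other events listed affects the running of the period under the stated rules.
Filing on 2016-11-04 missed the 2016-08-15 deadline — the action is time-barred.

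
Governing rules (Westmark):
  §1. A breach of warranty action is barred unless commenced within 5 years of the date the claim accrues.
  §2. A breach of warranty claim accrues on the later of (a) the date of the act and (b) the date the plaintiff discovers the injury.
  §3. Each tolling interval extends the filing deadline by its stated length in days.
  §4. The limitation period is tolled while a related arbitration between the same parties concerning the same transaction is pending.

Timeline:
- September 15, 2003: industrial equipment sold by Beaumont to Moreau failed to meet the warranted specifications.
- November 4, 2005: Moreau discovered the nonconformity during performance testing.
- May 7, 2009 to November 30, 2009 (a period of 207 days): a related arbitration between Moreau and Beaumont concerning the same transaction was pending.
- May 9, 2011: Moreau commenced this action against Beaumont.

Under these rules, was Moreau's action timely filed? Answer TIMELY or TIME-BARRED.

Taking the later of the act (September 15, 2003) and discovery (November 4, 2005), the claim accrued on November 4, 2005.
5 years from November 4, 2005 is November 4, 2010.
Because the pending related arbitration ran from May 7, 2009 to November 30, 2009, the deadline is extended by 207 days to May 30, 2011.
Filing on May 9, 2011 beat the May 30, 2011 deadline — the action is timely.

TIMELY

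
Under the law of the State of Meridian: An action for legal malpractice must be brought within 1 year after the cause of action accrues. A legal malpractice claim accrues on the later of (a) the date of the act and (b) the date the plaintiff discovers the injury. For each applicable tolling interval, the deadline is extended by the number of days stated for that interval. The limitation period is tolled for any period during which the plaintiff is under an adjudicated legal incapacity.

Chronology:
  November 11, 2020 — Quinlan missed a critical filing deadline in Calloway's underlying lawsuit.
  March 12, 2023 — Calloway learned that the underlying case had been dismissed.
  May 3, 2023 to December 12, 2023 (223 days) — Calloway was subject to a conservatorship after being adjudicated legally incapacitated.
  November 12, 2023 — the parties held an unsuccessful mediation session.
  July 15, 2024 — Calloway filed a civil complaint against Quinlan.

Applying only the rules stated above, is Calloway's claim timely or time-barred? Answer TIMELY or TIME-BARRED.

TIMELY

Taking the later of the act (November 11, 2020) and discovery (March 12, 2023), the claim accrued on March 12, 2023.
The untolled deadline — 1 year after March 12, 2023 — is March 12, 2024.
The plaintiff's legal incapacity from May 3, 2023 to December 12, 2023 tolled the period for 223 days, extending the deadline to October 21, 2024.
Nothing else in the chronology tolls or restarts the period.
The July 15, 2024 filing precedes the October 21, 2024 deadline; the claim is timely.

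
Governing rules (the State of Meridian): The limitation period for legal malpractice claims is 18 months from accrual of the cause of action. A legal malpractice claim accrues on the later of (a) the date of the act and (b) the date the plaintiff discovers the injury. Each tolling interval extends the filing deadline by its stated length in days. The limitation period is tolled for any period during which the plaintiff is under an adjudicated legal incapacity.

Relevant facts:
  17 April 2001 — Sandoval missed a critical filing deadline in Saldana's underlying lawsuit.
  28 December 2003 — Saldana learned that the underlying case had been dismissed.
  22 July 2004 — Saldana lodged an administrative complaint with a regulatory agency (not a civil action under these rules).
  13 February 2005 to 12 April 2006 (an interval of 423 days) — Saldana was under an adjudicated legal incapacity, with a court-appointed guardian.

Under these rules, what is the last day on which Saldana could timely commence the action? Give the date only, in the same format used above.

Because discovery on 28 December 2003 post-dates the 17 April 2001 act, accrual under the later-of rule falls on 28 December 2003.
Adding the 18 months base period to 28 December 2003 gives a deadline of 28 June 2005, before any tolling.
Because the plaintiff's legal incapacity ran from 13 February 2005 to 12 April 2006, the deadline is extended by 423 days to 25 August 2006.
None of the other events listed affects the running of the period under the stated rules.

25 August 2006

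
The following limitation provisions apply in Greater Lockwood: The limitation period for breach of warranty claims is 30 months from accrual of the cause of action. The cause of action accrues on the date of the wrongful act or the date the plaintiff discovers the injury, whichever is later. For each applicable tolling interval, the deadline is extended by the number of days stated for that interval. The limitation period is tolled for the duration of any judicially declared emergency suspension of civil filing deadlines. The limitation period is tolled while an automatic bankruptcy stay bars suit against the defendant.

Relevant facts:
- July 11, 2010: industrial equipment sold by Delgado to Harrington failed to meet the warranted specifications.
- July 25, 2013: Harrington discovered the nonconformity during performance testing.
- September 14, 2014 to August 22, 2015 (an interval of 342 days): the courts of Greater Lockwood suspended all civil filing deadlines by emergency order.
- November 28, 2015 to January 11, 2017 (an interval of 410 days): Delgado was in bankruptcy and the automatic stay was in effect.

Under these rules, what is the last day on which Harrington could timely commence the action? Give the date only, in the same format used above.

The claim accrued on July 25, 2013 — the later of the July 11, 2010 act and the July 25, 2013 discovery.
The untolled deadline — 30 months after July 25, 2013 — is January 25, 2016.
The emergency suspension of filing deadlines from September 14, 2014 to August 22, 2015 tolled the period for 342 days, extending the deadline to January 1, 2017.
The automatic bankruptcy stay from November 28, 2015 to January 11, 2017 tolled the period for 410 days, extending the deadline to February 15, 2018.

February 15, 2018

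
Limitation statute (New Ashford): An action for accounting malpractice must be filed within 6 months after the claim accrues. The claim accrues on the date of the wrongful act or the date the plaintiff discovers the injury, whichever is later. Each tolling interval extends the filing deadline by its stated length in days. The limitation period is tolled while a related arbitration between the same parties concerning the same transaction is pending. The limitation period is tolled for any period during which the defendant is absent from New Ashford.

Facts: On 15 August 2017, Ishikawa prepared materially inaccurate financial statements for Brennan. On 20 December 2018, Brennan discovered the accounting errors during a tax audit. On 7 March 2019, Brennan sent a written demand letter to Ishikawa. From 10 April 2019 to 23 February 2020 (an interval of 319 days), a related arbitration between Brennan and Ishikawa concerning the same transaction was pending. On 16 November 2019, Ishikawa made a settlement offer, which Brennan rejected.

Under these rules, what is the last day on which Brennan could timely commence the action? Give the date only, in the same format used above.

4 May 2020

Because discovery on 20 December 2018 post-dates the 15 August 2017 act, accrual under the later-of rule falls on 20 December 2018.
The untolled deadline — 6 months after 20 December 2018 — is 20 June 2019.
The period was tolled for 319 days by the pending related arbitration (10 April 2019 to 23 February 2020), pushing the deadline to 4 May 2020.
The other events in the timeline have no effect on the limitation period under the stated rules.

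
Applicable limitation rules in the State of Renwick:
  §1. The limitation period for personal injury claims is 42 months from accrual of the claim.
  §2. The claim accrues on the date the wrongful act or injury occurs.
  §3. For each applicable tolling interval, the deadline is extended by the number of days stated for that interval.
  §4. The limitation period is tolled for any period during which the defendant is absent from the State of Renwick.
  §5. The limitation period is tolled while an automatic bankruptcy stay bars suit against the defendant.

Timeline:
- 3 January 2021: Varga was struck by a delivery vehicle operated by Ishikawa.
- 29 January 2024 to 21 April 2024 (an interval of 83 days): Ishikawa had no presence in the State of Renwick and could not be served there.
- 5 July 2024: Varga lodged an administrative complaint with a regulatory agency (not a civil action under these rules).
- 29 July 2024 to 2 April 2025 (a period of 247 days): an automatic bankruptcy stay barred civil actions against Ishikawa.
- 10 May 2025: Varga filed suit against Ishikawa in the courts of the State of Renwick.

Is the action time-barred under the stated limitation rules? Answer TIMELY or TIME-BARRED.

The claim accrued on 3 January 2021, the date of the act.
42 months from 3 January 2021 is 3 July 2024.
The period was tolled for 83 days by the defendant's absence from the jurisdiction (29 January 2024 to 21 April 2024), pushing the deadline to 24 September 2024.
Because the automatic bankruptcy stay ran from 29 July 2024 to 2 April 2025, the deadline is extended by 247 days to 29 May 2025.
None of the other events listed affects the running of the period under the stated rules.
Filing on 10 May 2025 beat the 29 May 2025 deadline — the action is timely.

TIMELY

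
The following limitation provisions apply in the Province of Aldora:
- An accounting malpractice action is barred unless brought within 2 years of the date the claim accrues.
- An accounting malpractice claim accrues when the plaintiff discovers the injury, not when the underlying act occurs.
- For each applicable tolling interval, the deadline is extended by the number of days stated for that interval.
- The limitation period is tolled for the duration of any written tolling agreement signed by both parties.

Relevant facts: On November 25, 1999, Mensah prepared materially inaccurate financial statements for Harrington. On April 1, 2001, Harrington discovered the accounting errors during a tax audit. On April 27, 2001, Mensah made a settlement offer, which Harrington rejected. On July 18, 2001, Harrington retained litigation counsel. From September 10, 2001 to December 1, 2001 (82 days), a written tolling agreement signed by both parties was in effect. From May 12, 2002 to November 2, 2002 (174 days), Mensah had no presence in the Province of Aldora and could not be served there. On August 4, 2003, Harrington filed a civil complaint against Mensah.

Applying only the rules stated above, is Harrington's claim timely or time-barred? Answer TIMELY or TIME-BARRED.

Accrual is tied to discovery, so the period began on April 1, 2001 rather than on November 25, 1999 when the act occurred.
2 years from April 1, 2001 is April 1, 2003.
Because the written tolling agreement ran from September 10, 2001 to December 1, 2001, the deadline is extended by 82 days to June 22, 2003.
No stated provision tolls the period for the defendant's absence, so the interval from May 12, 2002 to November 2, 2002 has no effect on the deadline.
None of the other events listed affects the running of the period under the stated rules.
Harrington filed on August 4, 2003, after the June 22, 2003 deadline, so the action is time-barred.

TIME-BARRED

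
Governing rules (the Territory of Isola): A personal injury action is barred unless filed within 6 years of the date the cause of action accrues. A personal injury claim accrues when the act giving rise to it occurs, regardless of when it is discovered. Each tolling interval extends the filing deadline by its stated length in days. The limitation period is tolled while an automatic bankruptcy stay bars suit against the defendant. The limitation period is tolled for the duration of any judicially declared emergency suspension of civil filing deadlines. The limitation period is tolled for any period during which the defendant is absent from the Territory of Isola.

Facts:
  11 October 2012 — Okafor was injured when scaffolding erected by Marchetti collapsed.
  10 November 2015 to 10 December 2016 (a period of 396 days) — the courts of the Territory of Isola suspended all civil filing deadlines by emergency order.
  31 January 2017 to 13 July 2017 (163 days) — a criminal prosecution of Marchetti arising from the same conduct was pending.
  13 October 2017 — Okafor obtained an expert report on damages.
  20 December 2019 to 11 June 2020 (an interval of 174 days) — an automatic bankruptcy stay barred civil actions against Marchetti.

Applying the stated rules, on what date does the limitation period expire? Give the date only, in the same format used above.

The limitation period began to run on 11 October 2012.
Adding the 6 years base period to 11 October 2012 gives a deadline of 11 October 2018, before any tolling.
The emergency suspension of filing deadlines from 10 November 2015 to 10 December 2016 tolled the period for 396 days, extending the deadline to 11 November 2019.
The automatic bankruptcy stay starting 20 December 2019 came too late — the period had run on 11 November 2019 — and so does not extend the deadline.
Although a criminal prosecution ran from 31 January 2017 to 13 July 2017, the stated rules do not make that a tolling event, so it is disregarded.
Nothing else in the chronology tolls or restarts the period.

11 November 2019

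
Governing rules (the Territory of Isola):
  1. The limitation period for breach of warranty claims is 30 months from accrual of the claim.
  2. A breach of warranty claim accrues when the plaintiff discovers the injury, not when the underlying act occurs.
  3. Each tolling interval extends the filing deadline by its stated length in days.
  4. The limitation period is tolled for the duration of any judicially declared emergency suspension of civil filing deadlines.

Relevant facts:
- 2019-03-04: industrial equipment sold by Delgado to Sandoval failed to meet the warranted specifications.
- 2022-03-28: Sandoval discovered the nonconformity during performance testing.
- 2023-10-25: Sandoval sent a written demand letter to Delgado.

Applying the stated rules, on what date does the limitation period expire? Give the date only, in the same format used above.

2024-09-28

The claim did not accrue until Sandoval discovered the injury on 2022-03-28; the 2019-03-04 act date does not start the clock under the stated rule.
The untolled deadline — 30 months after 2022-03-28 — is 2024-09-28.
The other events in the timeline have no effect on the limitation period under the stated rules.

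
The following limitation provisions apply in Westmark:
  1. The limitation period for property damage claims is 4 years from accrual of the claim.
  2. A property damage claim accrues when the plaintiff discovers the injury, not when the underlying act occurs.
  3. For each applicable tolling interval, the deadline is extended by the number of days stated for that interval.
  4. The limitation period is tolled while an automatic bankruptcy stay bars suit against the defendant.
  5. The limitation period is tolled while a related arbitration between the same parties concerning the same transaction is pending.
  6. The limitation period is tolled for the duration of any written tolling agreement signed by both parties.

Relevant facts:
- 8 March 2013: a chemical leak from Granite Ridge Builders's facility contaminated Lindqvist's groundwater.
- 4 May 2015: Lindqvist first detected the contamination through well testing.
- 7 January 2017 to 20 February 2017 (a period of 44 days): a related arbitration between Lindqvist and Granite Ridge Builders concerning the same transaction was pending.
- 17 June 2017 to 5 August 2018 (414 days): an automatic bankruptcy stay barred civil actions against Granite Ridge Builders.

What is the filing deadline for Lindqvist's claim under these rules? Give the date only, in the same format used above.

4 August 2020

The claim did not accrue until Lindqvist discovered the injury on 4 May 2015; the 8 March 2013 act date does not start the clock under the stated rule.
Adding the 4 years base period to 4 May 2015 gives a deadline of 4 May 2019, before any tolling.
Because the pending related arbitration ran from 7 January 2017 to 20 February 2017, the deadline is extended by 44 days to 17 June 2019.
The period was tolled for 414 days by the automatic bankruptcy stay (17 June 2017 to 5 August 2018), pushing the deadline to 4 August 2020.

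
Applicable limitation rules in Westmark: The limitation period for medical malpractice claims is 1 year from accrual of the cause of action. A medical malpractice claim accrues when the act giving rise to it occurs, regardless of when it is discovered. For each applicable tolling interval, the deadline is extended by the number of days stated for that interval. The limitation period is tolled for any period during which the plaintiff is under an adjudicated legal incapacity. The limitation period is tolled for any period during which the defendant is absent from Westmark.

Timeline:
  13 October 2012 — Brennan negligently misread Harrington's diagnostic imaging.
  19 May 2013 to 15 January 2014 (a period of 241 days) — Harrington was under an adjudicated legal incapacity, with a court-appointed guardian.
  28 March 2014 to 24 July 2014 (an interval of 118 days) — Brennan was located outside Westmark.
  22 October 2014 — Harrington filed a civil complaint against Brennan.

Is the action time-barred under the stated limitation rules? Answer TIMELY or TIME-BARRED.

The claim accrued on 13 October 2012, when the wrongful act occurred.
The untolled deadline — 1 year after 13 October 2012 — is 13 October 2013.
The plaintiff's legal incapacity from 19 May 2013 to 15 January 2014 tolled the period for 241 days, extending the deadline to 11 June 2014.
Because the defendant's absence from the jurisdiction ran from 28 March 2014 to 24 July 2014, the deadline is extended by 118 days to 7 October 2014.
The 22 October 2014 filing falls after the 7 October 2014 deadline; the claim is time-barred.

TIME-BARRED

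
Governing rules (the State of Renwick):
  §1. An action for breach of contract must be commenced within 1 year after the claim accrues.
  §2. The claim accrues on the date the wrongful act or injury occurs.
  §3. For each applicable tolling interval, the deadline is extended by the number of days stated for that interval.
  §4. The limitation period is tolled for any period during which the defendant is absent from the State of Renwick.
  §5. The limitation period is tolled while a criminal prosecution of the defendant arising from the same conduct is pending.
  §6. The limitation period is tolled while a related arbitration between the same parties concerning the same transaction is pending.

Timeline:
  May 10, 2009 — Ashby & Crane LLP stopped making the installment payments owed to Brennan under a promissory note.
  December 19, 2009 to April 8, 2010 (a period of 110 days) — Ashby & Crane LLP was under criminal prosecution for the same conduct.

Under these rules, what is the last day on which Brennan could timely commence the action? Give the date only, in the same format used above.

August 28, 2010

The claim accrued on May 10, 2009, when the wrongful act occurred.
1 year from May 10, 2009 is May 10, 2010.
Because the pending criminal prosecution ran from December 19, 2009 to April 8, 2010, the deadline is extended by 110 days to August 28, 2010.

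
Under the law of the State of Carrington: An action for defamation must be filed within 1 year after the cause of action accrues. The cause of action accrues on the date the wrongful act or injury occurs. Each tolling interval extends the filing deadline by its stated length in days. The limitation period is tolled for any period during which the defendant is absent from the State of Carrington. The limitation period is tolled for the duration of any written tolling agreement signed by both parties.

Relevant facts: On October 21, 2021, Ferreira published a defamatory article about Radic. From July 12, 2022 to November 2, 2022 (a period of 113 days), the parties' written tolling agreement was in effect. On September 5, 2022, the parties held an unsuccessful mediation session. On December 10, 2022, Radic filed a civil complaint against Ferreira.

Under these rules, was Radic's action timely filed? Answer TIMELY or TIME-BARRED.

TIMELY

The cause of action accrued on October 21, 2021, the date of the act.
Adding the 1 year base period to October 21, 2021 gives a deadline of October 21, 2022, before any tolling.
The period was tolled for 113 days by the written tolling agreement (July 12, 2022 to November 2, 2022), pushing the deadline to February 11, 2023.
The other events in the timeline have no effect on the limitation period under the stated rules.
Filing on December 10, 2022 beat the February 11, 2023 deadline — the action is timely.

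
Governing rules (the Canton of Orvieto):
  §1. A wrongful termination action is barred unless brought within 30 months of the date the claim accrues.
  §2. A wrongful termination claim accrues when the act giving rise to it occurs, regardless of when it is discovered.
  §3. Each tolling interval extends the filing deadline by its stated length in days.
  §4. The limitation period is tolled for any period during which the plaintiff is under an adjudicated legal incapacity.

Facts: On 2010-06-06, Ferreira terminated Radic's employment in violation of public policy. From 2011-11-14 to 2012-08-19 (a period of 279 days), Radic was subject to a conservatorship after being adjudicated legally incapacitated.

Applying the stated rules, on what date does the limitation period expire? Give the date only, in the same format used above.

2013-09-11

The limitation period began to run on 2010-06-06.
Adding the 30 months base period to 2010-06-06 gives a deadline of 2012-12-06, before any tolling.
The plaintiff's legal incapacity from 2011-11-14 to 2012-08-19 tolled the period for 279 days, extending the deadline to 2013-09-11.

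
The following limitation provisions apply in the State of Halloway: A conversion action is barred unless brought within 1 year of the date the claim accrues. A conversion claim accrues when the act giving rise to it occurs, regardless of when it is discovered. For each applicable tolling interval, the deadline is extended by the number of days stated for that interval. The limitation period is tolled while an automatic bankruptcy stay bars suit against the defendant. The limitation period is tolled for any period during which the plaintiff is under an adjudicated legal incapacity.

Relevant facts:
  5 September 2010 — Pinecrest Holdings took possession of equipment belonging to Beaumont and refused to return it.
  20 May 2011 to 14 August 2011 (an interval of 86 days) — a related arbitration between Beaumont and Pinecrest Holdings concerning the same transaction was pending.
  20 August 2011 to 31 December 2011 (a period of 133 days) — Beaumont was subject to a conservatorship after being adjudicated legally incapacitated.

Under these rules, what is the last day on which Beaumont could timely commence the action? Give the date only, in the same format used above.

16 January 2012

The claim accrued on 5 September 2010, when the wrongful act occurred.
1 year from 5 September 2010 is 5 September 2011.
Because the plaintiff's legal incapacity ran from 20 August 2011 to 31 December 2011, the deadline is extended by 133 days to 16 January 2012.
The pending related arbitration from 20 May 2011 to 14 August 2011 does not toll the period, because no stated rule makes a pending arbitration a tolling event.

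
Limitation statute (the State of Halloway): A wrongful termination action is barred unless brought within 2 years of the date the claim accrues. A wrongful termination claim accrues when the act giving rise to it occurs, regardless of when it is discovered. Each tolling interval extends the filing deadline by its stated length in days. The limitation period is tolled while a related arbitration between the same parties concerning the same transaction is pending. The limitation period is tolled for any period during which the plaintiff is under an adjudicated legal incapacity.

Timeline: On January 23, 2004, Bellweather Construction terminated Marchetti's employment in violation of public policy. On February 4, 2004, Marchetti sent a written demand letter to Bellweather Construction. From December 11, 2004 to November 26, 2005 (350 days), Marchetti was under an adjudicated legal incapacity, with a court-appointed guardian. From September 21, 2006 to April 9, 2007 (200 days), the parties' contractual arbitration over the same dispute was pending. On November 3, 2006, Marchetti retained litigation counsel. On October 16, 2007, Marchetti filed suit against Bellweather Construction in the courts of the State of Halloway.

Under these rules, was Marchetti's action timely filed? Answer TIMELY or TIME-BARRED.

TIME-BARRED

The limitation period began to run on January 23, 2004.
2 years from January 23, 2004 is January 23, 2006.
Because the plaintiff's legal incapacity ran from December 11, 2004 to November 26, 2005, the deadline is extended by 350 days to January 8, 2007.
The period was tolled for 200 days by the pending related arbitration (September 21, 2006 to April 9, 2007), pushing the deadline to July 27, 2007.
None of the other events listed affects the running of the period under the stated rules.
Filing on October 16, 2007 missed the July 27, 2007 deadline — the action is time-barred.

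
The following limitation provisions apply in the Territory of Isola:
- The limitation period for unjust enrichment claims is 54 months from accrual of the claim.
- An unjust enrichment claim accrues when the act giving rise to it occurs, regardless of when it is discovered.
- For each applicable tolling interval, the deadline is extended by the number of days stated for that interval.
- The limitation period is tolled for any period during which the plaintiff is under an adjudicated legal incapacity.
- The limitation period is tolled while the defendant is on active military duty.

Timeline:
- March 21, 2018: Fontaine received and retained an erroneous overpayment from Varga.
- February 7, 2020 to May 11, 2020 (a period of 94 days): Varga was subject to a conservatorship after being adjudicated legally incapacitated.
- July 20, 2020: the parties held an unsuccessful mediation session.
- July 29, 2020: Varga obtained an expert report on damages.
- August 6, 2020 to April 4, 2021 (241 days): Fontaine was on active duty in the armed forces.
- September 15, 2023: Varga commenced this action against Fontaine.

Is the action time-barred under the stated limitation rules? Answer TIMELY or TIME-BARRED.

TIME-BARRED

The claim accrued on March 21, 2018, the date of the act.
Adding the 54 months base period to March 21, 2018 gives a deadline of September 21, 2022, before any tolling.
The plaintiff's legal incapacity from February 7, 2020 to May 11, 2020 tolled the period for 94 days, extending the deadline to December 24, 2022.
Because the defendant's active military service ran from August 6, 2020 to April 4, 2021, the deadline is extended by 241 days to August 22, 2023.
The other events in the timeline have no effect on the limitation period under the stated rules.
The September 15, 2023 filing falls after the August 22, 2023 deadline; the claim is time-barred.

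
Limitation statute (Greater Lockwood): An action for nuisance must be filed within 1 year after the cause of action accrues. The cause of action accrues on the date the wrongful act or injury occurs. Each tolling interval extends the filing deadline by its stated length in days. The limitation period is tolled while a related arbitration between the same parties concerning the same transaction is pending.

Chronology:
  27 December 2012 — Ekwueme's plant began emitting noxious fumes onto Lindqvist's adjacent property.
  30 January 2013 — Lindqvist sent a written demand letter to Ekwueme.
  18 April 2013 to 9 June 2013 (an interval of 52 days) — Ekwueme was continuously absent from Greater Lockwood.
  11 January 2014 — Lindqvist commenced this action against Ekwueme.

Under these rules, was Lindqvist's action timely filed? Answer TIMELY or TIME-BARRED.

TIME-BARRED

The limitation period began to run on 27 December 2012.
The untolled deadline — 1 year after 27 December 2012 — is 27 December 2013.
No stated provision tolls the period for the defendant's absence, so the interval from 18 April 2013 to 9 June 2013 has no effect on the deadline.
Nothing else in the chronology tolls or restarts the period.
The 11 January 2014 filing falls after the 27 December 2013 deadline; the claim is time-barred.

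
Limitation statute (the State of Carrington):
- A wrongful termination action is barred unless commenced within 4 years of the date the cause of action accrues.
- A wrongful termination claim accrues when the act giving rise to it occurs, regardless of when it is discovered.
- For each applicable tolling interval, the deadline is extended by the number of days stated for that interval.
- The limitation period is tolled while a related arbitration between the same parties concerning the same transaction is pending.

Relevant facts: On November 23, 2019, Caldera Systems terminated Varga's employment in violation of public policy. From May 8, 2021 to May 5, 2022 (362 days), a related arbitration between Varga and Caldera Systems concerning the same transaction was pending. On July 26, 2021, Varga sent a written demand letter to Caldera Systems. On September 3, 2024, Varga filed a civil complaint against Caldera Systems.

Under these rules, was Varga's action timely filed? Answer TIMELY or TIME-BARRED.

The claim accrued on November 23, 2019, when the wrongful act occurred.
The untolled deadline — 4 years after November 23, 2019 — is November 23, 2023.
The period was tolled for 362 days by the pending related arbitration (May 8, 2021 to May 5, 2022), pushing the deadline to November 19, 2024.
The other events in the timeline have no effect on the limitation period under the stated rules.
Filing on September 3, 2024 beat the November 19, 2024 deadline — the action is timely.

TIMELY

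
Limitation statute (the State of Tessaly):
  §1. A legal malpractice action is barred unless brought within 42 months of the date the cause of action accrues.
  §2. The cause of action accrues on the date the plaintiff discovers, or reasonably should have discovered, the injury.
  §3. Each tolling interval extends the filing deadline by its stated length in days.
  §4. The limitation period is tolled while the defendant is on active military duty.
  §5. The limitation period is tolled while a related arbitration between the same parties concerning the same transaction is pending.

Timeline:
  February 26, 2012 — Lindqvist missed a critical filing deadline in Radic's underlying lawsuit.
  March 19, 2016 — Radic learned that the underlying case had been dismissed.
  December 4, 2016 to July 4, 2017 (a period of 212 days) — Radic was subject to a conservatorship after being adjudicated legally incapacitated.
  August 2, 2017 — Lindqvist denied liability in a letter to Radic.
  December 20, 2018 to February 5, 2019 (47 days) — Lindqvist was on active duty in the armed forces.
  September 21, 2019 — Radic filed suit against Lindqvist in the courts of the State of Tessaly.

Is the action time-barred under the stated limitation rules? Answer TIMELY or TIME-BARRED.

TIMELY

The claim did not accrue until Radic discovered the injury on March 19, 2016; the February 26, 2012 act date does not start the clock under the stated rule.
Adding the 42 months base period to March 19, 2016 gives a deadline of September 19, 2019, before any tolling.
The period was tolled for 47 days by the defendant's active military service (December 20, 2018 to February 5, 2019), pushing the deadline to November 5, 2019.
No stated provision tolls the period for the plaintiff's incapacity, so the interval from December 4, 2016 to July 4, 2017 has no effect on the deadline.
The other events in the timeline have no effect on the limitation period under the stated rules.
Filing on September 21, 2019 beat the November 5, 2019 deadline — the action is timely.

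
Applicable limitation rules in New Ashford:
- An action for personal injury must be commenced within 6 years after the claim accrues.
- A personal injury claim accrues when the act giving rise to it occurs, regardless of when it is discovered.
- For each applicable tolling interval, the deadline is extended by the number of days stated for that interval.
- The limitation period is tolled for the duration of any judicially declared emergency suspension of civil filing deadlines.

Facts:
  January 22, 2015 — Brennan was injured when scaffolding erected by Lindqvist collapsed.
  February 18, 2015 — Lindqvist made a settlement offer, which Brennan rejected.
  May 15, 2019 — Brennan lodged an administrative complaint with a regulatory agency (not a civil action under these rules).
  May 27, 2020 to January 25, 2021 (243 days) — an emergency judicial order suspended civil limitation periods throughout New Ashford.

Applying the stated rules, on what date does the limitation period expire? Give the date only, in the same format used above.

September 22, 2021

The claim accrued on January 22, 2015, when the wrongful act occurred.
Adding the 6 years base period to January 22, 2015 gives a deadline of January 22, 2021, before any tolling.
The emergency suspension of filing deadlines from May 27, 2020 to January 25, 2021 tolled the period for 243 days, extending the deadline to September 22, 2021.
The other events in the timeline have no effect on the limitation period under the stated rules.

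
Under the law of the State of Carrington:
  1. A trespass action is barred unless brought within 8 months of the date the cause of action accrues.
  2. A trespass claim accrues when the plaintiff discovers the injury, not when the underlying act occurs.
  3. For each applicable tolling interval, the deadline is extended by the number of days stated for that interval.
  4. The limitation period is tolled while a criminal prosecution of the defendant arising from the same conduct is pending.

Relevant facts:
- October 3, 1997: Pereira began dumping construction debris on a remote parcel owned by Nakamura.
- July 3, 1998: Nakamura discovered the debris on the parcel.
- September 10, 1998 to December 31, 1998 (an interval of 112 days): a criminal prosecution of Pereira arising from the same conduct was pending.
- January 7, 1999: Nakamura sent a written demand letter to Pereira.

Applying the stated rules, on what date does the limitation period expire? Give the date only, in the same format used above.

The claim did not accrue until Nakamura discovered the injury on July 3, 1998; the October 3, 1997 act date does not start the clock under the stated rule.
8 months from July 3, 1998 is March 3, 1999.
Because the pending criminal prosecution ran from September 10, 1998 to December 31, 1998, the deadline is extended by 112 days to June 23, 1999.
The other events in the timeline have no effect on the limitation period under the stated rules.

June 23, 1999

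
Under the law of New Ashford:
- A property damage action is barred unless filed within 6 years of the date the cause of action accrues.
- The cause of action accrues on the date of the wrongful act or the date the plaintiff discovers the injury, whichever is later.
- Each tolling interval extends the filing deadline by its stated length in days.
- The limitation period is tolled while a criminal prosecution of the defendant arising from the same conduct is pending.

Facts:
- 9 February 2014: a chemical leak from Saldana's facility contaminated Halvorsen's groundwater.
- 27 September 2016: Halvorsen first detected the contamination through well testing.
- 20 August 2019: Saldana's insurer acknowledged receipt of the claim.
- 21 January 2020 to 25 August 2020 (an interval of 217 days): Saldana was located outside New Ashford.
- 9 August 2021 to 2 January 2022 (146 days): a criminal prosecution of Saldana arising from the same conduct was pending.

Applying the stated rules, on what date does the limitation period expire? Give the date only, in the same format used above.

20 February 2023

Taking the later of the act (9 February 2014) and discovery (27 September 2016), the claim accrued on 27 September 2016.
The untolled deadline — 6 years after 27 September 2016 — is 27 September 2022.
The pending criminal prosecution from 9 August 2021 to 2 January 2022 tolled the period for 146 days, extending the deadline to 20 February 2023.
The defendant's absence from the jurisdiction from 21 January 2020 to 25 August 2020 does not toll the period, because no stated rule makes the defendant's absence a tolling event.
Nothing else in the chronology tolls or restarts the period.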